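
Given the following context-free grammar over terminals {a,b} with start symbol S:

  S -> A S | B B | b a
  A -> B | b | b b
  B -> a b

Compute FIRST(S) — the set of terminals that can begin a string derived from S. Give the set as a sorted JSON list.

FIRST iteration:
round 1:
  A via A→b: +{b}
  B via B→a b: +{a}
  S via S→A S: +{b}
  S via S→B B: +{a}
  FIRST[S]={a,b}  FIRST[A]={b}  FIRST[B]={a}
round 2:
  A via A→B: +{a}
  FIRST[S]={a,b}  FIRST[A]={a,b}  FIRST[B]={a}
round 3: — fixpoint
  FIRST[S]={a,b}  FIRST[A]={a,b}  FIRST[B]={a}

FIRST(S) = ["a", "b"]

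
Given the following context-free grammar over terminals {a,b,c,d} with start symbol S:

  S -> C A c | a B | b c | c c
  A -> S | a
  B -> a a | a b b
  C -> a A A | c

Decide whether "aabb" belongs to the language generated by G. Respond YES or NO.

Convert to CNF:
  S -> C X6 | T0 T0 | T1 B | T2 T0
  A -> C X3 | T0 T0 | T1 B | T2 T0 | a
  B -> T1 T1 | T1 X4
  C -> T1 X5 | c
  T0 -> c
  T1 -> a
  T2 -> b
  X3 -> A T0
  X4 -> T2 T2
  X5 -> A A
  X6 -> A T0

Fill CYK table bottom-up:
  [0..0]={A,T1}  "a"  orig:{A}
  [1..1]={A,T1}  "a"  orig:{A}
  [2..2]={T2}  "b"  orig:{}
  [3..3]={T2}  "b"  orig:{}
  [0..1]={B,X5}  "aa"  orig:{B}
  [1..2]=∅  "ab"
  [2..3]={X4}  "bb"  orig:{}
  [0..2]=∅  "aab"
  [1..3]={B}  "abb"
  [0..3]={A,S}  "aabb"

S ∈ T[0,3] ⇒ YES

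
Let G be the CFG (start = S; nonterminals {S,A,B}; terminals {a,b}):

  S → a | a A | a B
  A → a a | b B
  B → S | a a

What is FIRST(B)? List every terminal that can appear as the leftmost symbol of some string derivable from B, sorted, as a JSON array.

FIRST iteration:
pass 1:
  A via A→a a: +{a}
  A via A→b B: +{b}
  B via B→a a: +{a}
  S via S→a: +{a}
  FIRST(S)={a}  FIRST(A)={a,b}  FIRST(B)={a}
pass 2: — fixpoint
  FIRST(S)={a}  FIRST(A)={a,b}  FIRST(B)={a}

FIRST(B) = ["a"]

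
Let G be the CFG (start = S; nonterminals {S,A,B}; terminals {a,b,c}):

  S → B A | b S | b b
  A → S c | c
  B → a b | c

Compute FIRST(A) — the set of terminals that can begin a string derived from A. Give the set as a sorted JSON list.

FIRST sets, iterate to fixpoint:
round 1:
  A via A→c: +{c}
  B via B→a b: +{a}
  B via B→c: +{c}
  S via S→B A: +{a,c}
  S via S→b S: +{b}
  FIRST[S]={a,b,c}  FIRST[A]={c}  FIRST[B]={a,c}
round 2:
  A via A→S c: +{a,b}
  FIRST[S]={a,b,c}  FIRST[A]={a,b,c}  FIRST[B]={a,c}
round 3: — fixpoint
  FIRST[S]={a,b,c}  FIRST[A]={a,b,c}  FIRST[B]={a,c}

FIRST(A) = ["a", "b", "c"]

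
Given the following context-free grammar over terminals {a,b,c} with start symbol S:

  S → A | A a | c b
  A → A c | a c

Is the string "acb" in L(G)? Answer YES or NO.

Convert to CNF:
  S -> A T0 | A T1 | T0 T2 | T1 T0
  A -> A T0 | T1 T0
  T0 -> c
  T1 -> a
  T2 -> b

Fill CYK table bottom-up:
  T[0,0] 'a' = {T1}  orig:{}
  T[1,1] 'c' = {T0}  orig:{}
  T[2,2] 'b' = {T2}  orig:{}
  T[0,1] 'ac' = {A,S}
  T[1,2] 'cb' = {S}
  T[0,2] 'acb' = ∅

S ∉ T[0,2] ⇒ NO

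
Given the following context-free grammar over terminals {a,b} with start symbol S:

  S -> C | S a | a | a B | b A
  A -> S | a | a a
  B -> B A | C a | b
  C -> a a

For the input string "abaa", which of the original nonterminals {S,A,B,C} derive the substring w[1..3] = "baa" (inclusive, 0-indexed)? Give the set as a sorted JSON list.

Convert to CNF:
  S -> S T0 | T0 B | T0 T0 | T1 A | a
  A -> S T0 | T0 B | T0 T0 | T1 A | a
  B -> B A | C T0 | b
  C -> T0 T0
  T0 -> a
  T1 -> b

Fill CYK table bottom-up (cells [i..j] with 1 ≤ i ≤ j ≤ 3 only):
  T[1,1] 'b' = {B,T1}  orig:{B}
  T[2,2] 'a' = {A,S,T0}  orig:{A,S}
  T[3,3] 'a' = {A,S,T0}  orig:{A,S}
  T[1,2] 'ba' = {A,B,S}
  T[2,3] 'aa' = {A,C,S}
  T[1,3] 'baa' = {A,B,S}

Original NTs in T[1,3] deriving "baa": ["A", "B", "S"]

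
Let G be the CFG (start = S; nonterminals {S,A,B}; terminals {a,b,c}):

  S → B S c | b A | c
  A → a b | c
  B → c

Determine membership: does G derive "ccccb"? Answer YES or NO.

CNF form of G:
  S -> B X3 | T1 A | c
  A -> T0 T1 | c
  B -> c
  T0 -> a
  T1 -> b
  T2 -> c
  X3 -> S T2

Fill CYK table bottom-up:
  T[0,0] 'c' = {A,B,S,T2}  orig:{A,B,S}
  T[1,1] 'c' = {A,B,S,T2}  orig:{A,B,S}
  T[2,2] 'c' = {A,B,S,T2}  orig:{A,B,S}
  T[3,3] 'c' = {A,B,S,T2}  orig:{A,B,S}
  T[4,4] 'b' = {T1}  orig:{}
  T[0,1] 'cc' = {X3}  orig:{}
  T[1,2] 'cc' = {X3}  orig:{}
  T[2,3] 'cc' = {X3}  orig:{}
  T[3,4] 'cb' = ∅
  T[0,2] 'ccc' = {S}
  T[1,3] 'ccc' = {S}
  T[2,4] 'ccb' = ∅
  T[0,3] 'cccc' = {X3}  orig:{}
  T[1,4] 'cccb' = ∅
  T[0,4] 'ccccb' = ∅

S ∉ T[0,4] ⇒ NO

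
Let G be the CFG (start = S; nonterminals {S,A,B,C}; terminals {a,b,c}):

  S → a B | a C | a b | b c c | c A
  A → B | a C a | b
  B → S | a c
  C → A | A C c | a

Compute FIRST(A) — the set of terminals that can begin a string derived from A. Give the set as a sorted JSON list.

Compute FIRST by fixpoint:
round 1:
  A via A→a C a: +{a}
  A via A→b: +{b}
  B via B→a c: +{a}
  C via C→A: +{a,b}
  S via S→a B: +{a}
  S via S→b c c: +{b}
  S via S→c A: +{c}
  FIRST[S]={a,b,c}  FIRST[A]={a,b}  FIRST[B]={a}  FIRST[C]={a,b}
round 2:
  B via B→S: +{b,c}
  FIRST[S]={a,b,c}  FIRST[A]={a,b}  FIRST[B]={a,b,c}  FIRST[C]={a,b}
round 3:
  A via A→B: +{c}
  C via C→A: +{c}
  FIRST[S]={a,b,c}  FIRST[A]={a,b,c}  FIRST[B]={a,b,c}  FIRST[C]={a,b,c}
round 4: (no change)
  FIRST[S]={a,b,c}  FIRST[A]={a,b,c}  FIRST[B]={a,b,c}  FIRST[C]={a,b,c}

FIRST(A) = ["a", "b", "c"]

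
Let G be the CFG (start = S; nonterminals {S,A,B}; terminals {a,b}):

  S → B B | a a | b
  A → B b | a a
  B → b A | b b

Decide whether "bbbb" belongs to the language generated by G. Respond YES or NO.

Convert to CNF:
  S -> B B | T1 T1 | b
  A -> B T0 | T1 T1
  B -> T0 A | T0 T0
  T0 -> b
  T1 -> a

Fill CYK table bottom-up:
  cell(0,0) b: {S,T0}  orig:{S}
  cell(1,1) b: {S,T0}  orig:{S}
  cell(2,2) b: {S,T0}  orig:{S}
  cell(3,3) b: {S,T0}  orig:{S}
  cell(0,1) bb: {B}
  cell(1,2) bb: {B}
  cell(2,3) bb: {B}
  cell(0,2) bbb: {A}
  cell(1,3) bbb: {A}
  cell(0,3) bbbb: {B,S}

S ∈ T[0,3] ⇒ YES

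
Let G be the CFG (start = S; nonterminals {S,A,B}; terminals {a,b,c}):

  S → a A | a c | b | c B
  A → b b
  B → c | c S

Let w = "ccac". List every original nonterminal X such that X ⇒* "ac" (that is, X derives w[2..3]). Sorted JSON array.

Convert to CNF:
  S -> T1 B | T2 A | T2 T1 | b
  A -> T0 T0
  B -> T1 S | c
  T0 -> b
  T1 -> c
  T2 -> a

CYK fill (cells [i..j] with 2 ≤ i ≤ j ≤ 3 only):
  T[2,2] 'a' = {T2}  orig:{}
  T[3,3] 'c' = {B,T1}  orig:{B}
  T[2,3] 'ac' = {S}

Original NTs in T[2,3] deriving "ac": ["S"]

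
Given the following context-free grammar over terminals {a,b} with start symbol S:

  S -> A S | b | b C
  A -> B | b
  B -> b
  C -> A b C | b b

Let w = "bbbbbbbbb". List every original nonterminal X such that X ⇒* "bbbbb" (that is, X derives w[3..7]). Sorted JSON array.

Convert to CNF:
  S -> A S | T0 C | b
  A -> b
  B -> b
  C -> A X1 | T0 T0
  T0 -> b
  X1 -> T0 C

CYK table (by increasing span), restricted to cells inside w[3..7]:
  T[3,3] 'b' = {A,B,S,T0}  orig:{A,B,S}
  T[4,4] 'b' = {A,B,S,T0}  orig:{A,B,S}
  T[5,5] 'b' = {A,B,S,T0}  orig:{A,B,S}
  T[6,6] 'b' = {A,B,S,T0}  orig:{A,B,S}
  T[7,7] 'b' = {A,B,S,T0}  orig:{A,B,S}
  T[3,4] 'bb' = {C,S}
  T[4,5] 'bb' = {C,S}
  T[5,6] 'bb' = {C,S}
  T[6,7] 'bb' = {C,S}
  T[3,5] 'bbb' = {S,X1}  orig:{S}
  T[4,6] 'bbb' = {S,X1}  orig:{S}
  T[5,7] 'bbb' = {S,X1}  orig:{S}
  T[3,6] 'bbbb' = {C,S}
  T[4,7] 'bbbb' = {C,S}
  T[3,7] 'bbbbb' = {S,X1}  orig:{S}

Original NTs in T[3,7] deriving "bbbbb": ["S"]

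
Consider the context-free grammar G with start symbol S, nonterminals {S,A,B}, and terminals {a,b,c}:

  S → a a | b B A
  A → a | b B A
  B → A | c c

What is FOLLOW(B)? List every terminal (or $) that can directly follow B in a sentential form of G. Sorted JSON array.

Compute FIRST by fixpoint:
[1]
  A via A→a: +{a}
  A via A→b B A: +{b}
  B via B→A: +{a,b}
  B via B→c c: +{c}
  S via S→a a: +{a}
  S via S→b B A: +{b}
  FIRST(S)={a,b}  FIRST(A)={a,b}  FIRST(B)={a,b,c}
[2] (no change)
  FIRST(S)={a,b}  FIRST(A)={a,b}  FIRST(B)={a,b,c}

FOLLOW sets:
seed FOLLOW(S) with $
iter 1:
  A→b B A: FOLLOW(B) ⊇ FIRST(A) = {a,b}; new: +{a,b}
  B→A: FOLLOW(A) ⊇ FOLLOW(B) ⊇ {a,b}; new: +{a,b}
  S→b B A: FOLLOW(A) ⊇ FOLLOW(S) ⊇ {$}; new: +{$}
  FOLLOW(S)={$}  FOLLOW(A)={$,a,b}  FOLLOW(B)={a,b}
iter 2: done
  FOLLOW(S)={$}  FOLLOW(A)={$,a,b}  FOLLOW(B)={a,b}

FOLLOW(B) = ["a", "b"]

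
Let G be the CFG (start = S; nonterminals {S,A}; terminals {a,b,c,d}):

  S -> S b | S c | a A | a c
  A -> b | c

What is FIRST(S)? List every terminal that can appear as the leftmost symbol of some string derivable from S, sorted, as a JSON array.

FIRST sets, iterate to fixpoint:
iter 1:
  A via A→b: +{b}
  A via A→c: +{c}
  S via S→a A: +{a}
  FIRST[S]={a}  FIRST[A]={b,c}
iter 2: done
  FIRST[S]={a}  FIRST[A]={b,c}

FIRST(S) = ["a"]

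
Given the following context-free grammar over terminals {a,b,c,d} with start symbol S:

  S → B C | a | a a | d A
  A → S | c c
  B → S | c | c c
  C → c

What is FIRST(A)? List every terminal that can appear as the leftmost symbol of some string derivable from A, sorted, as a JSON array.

Compute FIRST by fixpoint:
[1]
  A via A→c c: +{c}
  B via B→c: +{c}
  C via C→c: +{c}
  S via S→B C: +{c}
  S via S→a: +{a}
  S via S→d A: +{d}
  S: {a,c,d}  A: {c}  B: {c}  C: {c}
[2]
  A via A→S: +{a,d}
  B via B→S: +{a,d}
  S: {a,c,d}  A: {a,c,d}  B: {a,c,d}  C: {c}
[3] (stable)
  S: {a,c,d}  A: {a,c,d}  B: {a,c,d}  C: {c}

FIRST(A) = ["a", "c", "d"]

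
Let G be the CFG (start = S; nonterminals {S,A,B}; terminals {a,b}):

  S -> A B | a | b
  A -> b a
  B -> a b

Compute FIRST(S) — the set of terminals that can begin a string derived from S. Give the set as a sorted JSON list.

Compute FIRST by fixpoint:
[1]
  A via A→b a: +{b}
  B via B→a b: +{a}
  S via S→A B: +{b}
  S via S→a: +{a}
  S: {a,b}  A: {b}  B: {a}
[2] done
  S: {a,b}  A: {b}  B: {a}

FIRST(S) = ["a", "b"]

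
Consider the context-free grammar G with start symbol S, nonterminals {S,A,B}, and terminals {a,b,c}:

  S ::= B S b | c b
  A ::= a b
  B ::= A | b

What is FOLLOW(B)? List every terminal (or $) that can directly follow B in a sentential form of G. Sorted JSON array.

FIRST iteration:
iter 1:
  A via A→a b: +{a}
  B via B→A: +{a}
  B via B→b: +{b}
  S via S→B S b: +{a,b}
  S via S→c b: +{c}
  S: {a,b,c}  A: {a}  B: {a,b}
iter 2: — fixpoint
  S: {a,b,c}  A: {a}  B: {a,b}

FOLLOW iteration:
FOLLOW(S) := {$}
pass 1:
  S→B S b: FOLLOW(B) ⊇ FIRST(S) = {a,b,c}; new: +{a,b,c}
  S→B S b: FOLLOW(S) ⊇ FIRST(b) = {b}; new: +{b}
  S: {$,b}  A: {}  B: {a,b,c}
pass 2:
  B→A: FOLLOW(A) ⊇ FOLLOW(B) ⊇ {a,b,c}; new: +{a,b,c}
  S: {$,b}  A: {a,b,c}  B: {a,b,c}
pass 3: done
  S: {$,b}  A: {a,b,c}  B: {a,b,c}

FOLLOW(B) = ["a", "b", "c"]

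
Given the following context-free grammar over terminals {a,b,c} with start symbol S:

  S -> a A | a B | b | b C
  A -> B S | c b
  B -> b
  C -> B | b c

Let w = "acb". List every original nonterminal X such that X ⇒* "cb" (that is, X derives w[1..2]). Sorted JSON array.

CNF form of G:
  S -> T1 C | T2 A | T2 B | b
  A -> B S | T0 T1
  B -> b
  C -> T1 T0 | b
  T0 -> c
  T1 -> b
  T2 -> a

CYK fill, restricted to cells inside w[1..2]:
  cell(1,1) c: {T0}  orig:{}
  cell(2,2) b: {B,C,S,T1}  orig:{B,C,S}
  cell(1,2) cb: {A}

Original NTs in T[1,2] deriving "cb": ["A"]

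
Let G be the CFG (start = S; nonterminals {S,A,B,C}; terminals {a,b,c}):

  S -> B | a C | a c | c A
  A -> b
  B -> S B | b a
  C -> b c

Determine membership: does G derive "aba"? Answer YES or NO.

CNF form of G:
  S -> S B | T0 T1 | T1 C | T1 T2 | T2 A
  A -> b
  B -> S B | T0 T1
  C -> T0 T2
  T0 -> b
  T1 -> a
  T2 -> c

CYK table (by increasing span):
  cell(0,0) a: {T1}  orig:{}
  cell(1,1) b: {A,T0}  orig:{A}
  cell(2,2) a: {T1}  orig:{}
  cell(0,1) ab: ∅
  cell(1,2) ba: {B,S}
  cell(0,2) aba: ∅

S ∉ T[0,2] ⇒ NO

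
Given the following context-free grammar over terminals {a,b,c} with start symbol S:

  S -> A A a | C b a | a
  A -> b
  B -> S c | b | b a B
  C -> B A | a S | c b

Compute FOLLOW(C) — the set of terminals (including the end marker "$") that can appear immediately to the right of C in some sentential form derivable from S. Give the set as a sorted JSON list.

Compute FIRST by fixpoint:
pass 1:
  A via A→b: +{b}
  B via B→b: +{b}
  C via C→B A: +{b}
  C via C→a S: +{a}
  C via C→c b: +{c}
  S via S→A A a: +{b}
  S via S→C b a: +{a,c}
  FIRST[S]={a,b,c}  FIRST[A]={b}  FIRST[B]={b}  FIRST[C]={a,b,c}
pass 2:
  B via B→S c: +{a,c}
  FIRST[S]={a,b,c}  FIRST[A]={b}  FIRST[B]={a,b,c}  FIRST[C]={a,b,c}
pass 3: (stable)
  FIRST[S]={a,b,c}  FIRST[A]={b}  FIRST[B]={a,b,c}  FIRST[C]={a,b,c}

Compute FOLLOW by fixpoint:
FOLLOW(S) := {$}
[1]
  B→S c: FOLLOW(S) ⊇ FIRST(c) = {c}; new: +{c}
  C→B A: FOLLOW(B) ⊇ FIRST(A) = {b}; new: +{b}
  S→A A a: FOLLOW(A) ⊇ FIRST(A) = {b}; new: +{b}
  S→A A a: FOLLOW(A) ⊇ FIRST(a) = {a}; new: +{a}
  S→C b a: FOLLOW(C) ⊇ FIRST(b) = {b}; new: +{b}
  S: {$,c}  A: {a,b}  B: {b}  C: {b}
[2]
  C→a S: FOLLOW(S) ⊇ FOLLOW(C) ⊇ {b}; new: +{b}
  S: {$,b,c}  A: {a,b}  B: {b}  C: {b}
[3] (stable)
  S: {$,b,c}  A: {a,b}  B: {b}  C: {b}

FOLLOW(C) = ["b"]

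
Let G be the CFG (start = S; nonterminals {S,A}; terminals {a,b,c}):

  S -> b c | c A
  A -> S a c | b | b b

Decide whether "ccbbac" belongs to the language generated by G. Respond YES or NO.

CNF form of G:
  S -> T1 A | T2 T1
  A -> S X3 | T2 T2 | b
  T0 -> a
  T1 -> c
  T2 -> b
  X3 -> T0 T1

Fill CYK table bottom-up:
  cell(0,0) c: {T1}  orig:{}
  cell(1,1) c: {T1}  orig:{}
  cell(2,2) b: {A,T2}  orig:{A}
  cell(3,3) b: {A,T2}  orig:{A}
  cell(4,4) a: {T0}  orig:{}
  cell(5,5) c: {T1}  orig:{}
  cell(0,1) cc: ∅
  cell(1,2) cb: {S}
  cell(2,3) bb: {A}
  cell(3,4) ba: ∅
  cell(4,5) ac: {X3}  orig:{}
  cell(0,2) ccb: ∅
  cell(1,3) cbb: {S}
  cell(2,4) bba: ∅
  cell(3,5) bac: ∅
  cell(0,3) ccbb: ∅
  cell(1,4) cbba: ∅
  cell(2,5) bbac: ∅
  cell(0,4) ccbba: ∅
  cell(1,5) cbbac: {A}
  cell(0,5) ccbbac: {S}

S ∈ T[0,5] ⇒ YES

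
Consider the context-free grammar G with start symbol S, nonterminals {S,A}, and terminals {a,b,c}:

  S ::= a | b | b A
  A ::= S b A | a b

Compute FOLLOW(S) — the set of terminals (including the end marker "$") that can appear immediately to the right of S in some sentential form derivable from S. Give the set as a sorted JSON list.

FIRST sets, iterate to fixpoint:
pass 1:
  A via A→a b: +{a}
  S via S→a: +{a}
  S via S→b: +{b}
  S: {a,b}  A: {a}
pass 2:
  A via A→S b A: +{b}
  S: {a,b}  A: {a,b}
pass 3: (stable)
  S: {a,b}  A: {a,b}

FOLLOW iteration:
FOLLOW(S) := {$}
round 1:
  A→S b A: FOLLOW(S) ⊇ FIRST(b) = {b}; new: +{b}
  S→b A: FOLLOW(A) ⊇ FOLLOW(S) ⊇ {$,b}; new: +{$,b}
  FOLLOW(S)={$,b}  FOLLOW(A)={$,b}
round 2: (no change)
  FOLLOW(S)={$,b}  FOLLOW(A)={$,b}

FOLLOW(S) = ["$", "b"]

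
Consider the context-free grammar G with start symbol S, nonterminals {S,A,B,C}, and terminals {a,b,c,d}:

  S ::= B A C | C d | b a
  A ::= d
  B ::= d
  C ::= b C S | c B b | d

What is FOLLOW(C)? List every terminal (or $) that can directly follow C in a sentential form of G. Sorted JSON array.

Compute FIRST by fixpoint:
iter 1:
  A via A→d: +{d}
  B via B→d: +{d}
  C via C→b C S: +{b}
  C via C→c B b: +{c}
  C via C→d: +{d}
  S via S→B A C: +{d}
  S via S→C d: +{b,c}
  FIRST[S]={b,c,d}  FIRST[A]={d}  FIRST[B]={d}  FIRST[C]={b,c,d}
iter 2: done
  FIRST[S]={b,c,d}  FIRST[A]={d}  FIRST[B]={d}  FIRST[C]={b,c,d}

FOLLOW sets:
FOLLOW(S) := {$}
iter 1:
  C→b C S: FOLLOW(C) ⊇ FIRST(S) = {b,c,d}; new: +{b,c,d}
  C→b C S: FOLLOW(S) ⊇ FOLLOW(C) ⊇ {b,c,d}; new: +{b,c,d}
  C→c B b: FOLLOW(B) ⊇ FIRST(b) = {b}; new: +{b}
  S→B A C: FOLLOW(B) ⊇ FIRST(A) = {d}; new: +{d}
  S→B A C: FOLLOW(A) ⊇ FIRST(C) = {b,c,d}; new: +{b,c,d}
  S→B A C: FOLLOW(C) ⊇ FOLLOW(S) ⊇ {$,b,c,d}; new: +{$}
  FOLLOW(S)={$,b,c,d}  FOLLOW(A)={b,c,d}  FOLLOW(B)={b,d}  FOLLOW(C)={$,b,c,d}
iter 2: (no change)
  FOLLOW(S)={$,b,c,d}  FOLLOW(A)={b,c,d}  FOLLOW(B)={b,d}  FOLLOW(C)={$,b,c,d}

FOLLOW(C) = ["$", "b", "c", "d"]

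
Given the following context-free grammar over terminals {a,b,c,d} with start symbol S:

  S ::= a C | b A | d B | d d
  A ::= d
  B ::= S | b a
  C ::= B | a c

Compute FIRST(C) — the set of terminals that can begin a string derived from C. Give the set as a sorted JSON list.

FIRST sets, iterate to fixpoint:
round 1:
  A via A→d: +{d}
  B via B→b a: +{b}
  C via C→B: +{b}
  C via C→a c: +{a}
  S via S→a C: +{a}
  S via S→b A: +{b}
  S via S→d B: +{d}
  S: {a,b,d}  A: {d}  B: {b}  C: {a,b}
round 2:
  B via B→S: +{a,d}
  C via C→B: +{d}
  S: {a,b,d}  A: {d}  B: {a,b,d}  C: {a,b,d}
round 3: done
  S: {a,b,d}  A: {d}  B: {a,b,d}  C: {a,b,d}

FIRST(C) = ["a", "b", "d"]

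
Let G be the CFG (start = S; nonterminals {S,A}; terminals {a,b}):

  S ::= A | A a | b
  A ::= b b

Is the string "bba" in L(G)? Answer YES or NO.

CNF form of G:
  S -> A T1 | T0 T0 | b
  A -> T0 T0
  T0 -> b
  T1 -> a

CYK table (by increasing span):
  cell(0,0) b: {S,T0}  orig:{S}
  cell(1,1) b: {S,T0}  orig:{S}
  cell(2,2) a: {T1}  orig:{}
  cell(0,1) bb: {A,S}
  cell(1,2) ba: ∅
  cell(0,2) bba: {S}

S ∈ T[0,2] ⇒ YES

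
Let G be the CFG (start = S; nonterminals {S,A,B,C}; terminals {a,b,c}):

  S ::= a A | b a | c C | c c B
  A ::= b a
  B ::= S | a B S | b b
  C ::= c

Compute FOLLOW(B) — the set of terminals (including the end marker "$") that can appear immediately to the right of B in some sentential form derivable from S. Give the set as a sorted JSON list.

FIRST sets, iterate to fixpoint:
iter 1:
  A via A→b a: +{b}
  B via B→a B S: +{a}
  B via B→b b: +{b}
  C via C→c: +{c}
  S via S→a A: +{a}
  S via S→b a: +{b}
  S via S→c C: +{c}
  FIRST(S)={a,b,c}  FIRST(A)={b}  FIRST(B)={a,b}  FIRST(C)={c}
iter 2:
  B via B→S: +{c}
  FIRST(S)={a,b,c}  FIRST(A)={b}  FIRST(B)={a,b,c}  FIRST(C)={c}
iter 3: done
  FIRST(S)={a,b,c}  FIRST(A)={b}  FIRST(B)={a,b,c}  FIRST(C)={c}

FOLLOW sets:
FOLLOW(S) := {$}
[1]
  B→a B S: FOLLOW(B) ⊇ FIRST(S) = {a,b,c}; new: +{a,b,c}
  B→a B S: FOLLOW(S) ⊇ FOLLOW(B) ⊇ {a,b,c}; new: +{a,b,c}
  S→a A: FOLLOW(A) ⊇ FOLLOW(S) ⊇ {$,a,b,c}; new: +{$,a,b,c}
  S→c C: FOLLOW(C) ⊇ FOLLOW(S) ⊇ {$,a,b,c}; new: +{$,a,b,c}
  S→c c B: FOLLOW(B) ⊇ FOLLOW(S) ⊇ {$,a,b,c}; new: +{$}
  FOLLOW[S]={$,a,b,c}  FOLLOW[A]={$,a,b,c}  FOLLOW[B]={$,a,b,c}  FOLLOW[C]={$,a,b,c}
[2] (stable)
  FOLLOW[S]={$,a,b,c}  FOLLOW[A]={$,a,b,c}  FOLLOW[B]={$,a,b,c}  FOLLOW[C]={$,a,b,c}

FOLLOW(B) = ["$", "a", "b", "c"]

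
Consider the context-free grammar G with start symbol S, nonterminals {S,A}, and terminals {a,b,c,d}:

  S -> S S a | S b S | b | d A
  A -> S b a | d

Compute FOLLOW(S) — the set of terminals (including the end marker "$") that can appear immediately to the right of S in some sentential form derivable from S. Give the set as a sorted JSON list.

Compute FIRST by fixpoint:
iter 1:
  A via A→d: +{d}
  S via S→b: +{b}
  S via S→d A: +{d}
  FIRST(S)={b,d}  FIRST(A)={d}
iter 2:
  A via A→S b a: +{b}
  FIRST(S)={b,d}  FIRST(A)={b,d}
iter 3: done
  FIRST(S)={b,d}  FIRST(A)={b,d}

FOLLOW sets:
FOLLOW(S) := {$}
round 1:
  A→S b a: FOLLOW(S) ⊇ FIRST(b) = {b}; new: +{b}
  S→S S a: FOLLOW(S) ⊇ FIRST(S) = {b,d}; new: +{d}
  S→S S a: FOLLOW(S) ⊇ FIRST(a) = {a}; new: +{a}
  S→d A: FOLLOW(A) ⊇ FOLLOW(S) ⊇ {$,a,b,d}; new: +{$,a,b,d}
  FOLLOW[S]={$,a,b,d}  FOLLOW[A]={$,a,b,d}
round 2: — fixpoint
  FOLLOW[S]={$,a,b,d}  FOLLOW[A]={$,a,b,d}

FOLLOW(S) = ["$", "a", "b", "d"]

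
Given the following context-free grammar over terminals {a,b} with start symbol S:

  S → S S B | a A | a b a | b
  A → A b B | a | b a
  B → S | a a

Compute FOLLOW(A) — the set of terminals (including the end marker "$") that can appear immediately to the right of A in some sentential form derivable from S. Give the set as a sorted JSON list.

FIRST iteration:
pass 1:
  A via A→a: +{a}
  A via A→b a: +{b}
  B via B→a a: +{a}
  S via S→a A: +{a}
  S via S→b: +{b}
  FIRST(S)={a,b}  FIRST(A)={a,b}  FIRST(B)={a}
pass 2:
  B via B→S: +{b}
  FIRST(S)={a,b}  FIRST(A)={a,b}  FIRST(B)={a,b}
pass 3: done
  FIRST(S)={a,b}  FIRST(A)={a,b}  FIRST(B)={a,b}

FOLLOW sets:
FOLLOW(S) := {$}
round 1:
  A→A b B: FOLLOW(A) ⊇ FIRST(b) = {b}; new: +{b}
  A→A b B: FOLLOW(B) ⊇ FOLLOW(A) ⊇ {b}; new: +{b}
  B→S: FOLLOW(S) ⊇ FOLLOW(B) ⊇ {b}; new: +{b}
  S→S S B: FOLLOW(S) ⊇ FIRST(S) = {a,b}; new: +{a}
  S→S S B: FOLLOW(B) ⊇ FOLLOW(S) ⊇ {$,a,b}; new: +{$,a}
  S→a A: FOLLOW(A) ⊇ FOLLOW(S) ⊇ {$,a,b}; new: +{$,a}
  S: {$,a,b}  A: {$,a,b}  B: {$,a,b}
round 2: done
  S: {$,a,b}  A: {$,a,b}  B: {$,a,b}

FOLLOW(A) = ["$", "a", "b"]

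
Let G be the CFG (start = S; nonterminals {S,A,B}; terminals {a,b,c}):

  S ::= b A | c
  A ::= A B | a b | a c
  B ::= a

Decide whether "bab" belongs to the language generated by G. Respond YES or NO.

CNF form of G:
  S -> T1 A | c
  A -> A B | T0 T1 | T0 T2
  B -> a
  T0 -> a
  T1 -> b
  T2 -> c

CYK table (by increasing span):
  cell(0,0) b: {T1}  orig:{}
  cell(1,1) a: {B,T0}  orig:{B}
  cell(2,2) b: {T1}  orig:{}
  cell(0,1) ba: ∅
  cell(1,2) ab: {A}
  cell(0,2) bab: {S}

S ∈ T[0,2] ⇒ YES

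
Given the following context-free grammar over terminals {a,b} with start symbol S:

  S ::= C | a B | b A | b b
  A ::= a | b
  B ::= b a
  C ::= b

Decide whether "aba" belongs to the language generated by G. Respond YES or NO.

Convert to CNF:
  S -> T0 A | T0 T0 | T1 B | b
  A -> a | b
  B -> T0 T1
  C -> b
  T0 -> b
  T1 -> a

Fill CYK table bottom-up:
  T[0,0] 'a' = {A,T1}  orig:{A}
  T[1,1] 'b' = {A,C,S,T0}  orig:{A,C,S}
  T[2,2] 'a' = {A,T1}  orig:{A}
  T[0,1] 'ab' = ∅
  T[1,2] 'ba' = {B,S}
  T[0,2] 'aba' = {S}

S ∈ T[0,2] ⇒ YES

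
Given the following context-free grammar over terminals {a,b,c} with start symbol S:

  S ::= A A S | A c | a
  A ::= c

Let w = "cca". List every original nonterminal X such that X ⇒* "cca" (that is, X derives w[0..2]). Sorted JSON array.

CNF form of G:
  S -> A T0 | A X1 | a
  A -> c
  T0 -> c
  X1 -> A S

CYK table (by increasing span) — only the sub-triangle for w[0..2]:
  [0..0]={A,T0}  "c"  orig:{A}
  [1..1]={A,T0}  "c"  orig:{A}
  [2..2]={S}  "a"
  [0..1]={S}  "cc"
  [1..2]={X1}  "ca"  orig:{}
  [0..2]={S}  "cca"

Original NTs in T[0,2] deriving "cca": ["S"]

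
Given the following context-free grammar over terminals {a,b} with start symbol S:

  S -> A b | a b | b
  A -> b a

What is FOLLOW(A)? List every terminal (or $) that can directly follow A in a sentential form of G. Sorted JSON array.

Compute FIRST by fixpoint:
pass 1:
  A via A→b a: +{b}
  S via S→A b: +{b}
  S via S→a b: +{a}
  S: {a,b}  A: {b}
pass 2: (stable)
  S: {a,b}  A: {b}

FOLLOW sets:
seed FOLLOW(S) with $
iter 1:
  S→A b: FOLLOW(A) ⊇ FIRST(b) = {b}; new: +{b}
  FOLLOW(S)={$}  FOLLOW(A)={b}
iter 2: (no change)
  FOLLOW(S)={$}  FOLLOW(A)={b}

FOLLOW(A) = ["b"]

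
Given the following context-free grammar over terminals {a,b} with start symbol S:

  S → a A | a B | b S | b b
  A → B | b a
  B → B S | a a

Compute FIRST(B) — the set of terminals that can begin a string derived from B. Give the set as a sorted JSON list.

FIRST sets, iterate to fixpoint:
round 1:
  A via A→b a: +{b}
  B via B→a a: +{a}
  S via S→a A: +{a}
  S via S→b S: +{b}
  S: {a,b}  A: {b}  B: {a}
round 2:
  A via A→B: +{a}
  S: {a,b}  A: {a,b}  B: {a}
round 3: — fixpoint
  S: {a,b}  A: {a,b}  B: {a}

FIRST(B) = ["a"]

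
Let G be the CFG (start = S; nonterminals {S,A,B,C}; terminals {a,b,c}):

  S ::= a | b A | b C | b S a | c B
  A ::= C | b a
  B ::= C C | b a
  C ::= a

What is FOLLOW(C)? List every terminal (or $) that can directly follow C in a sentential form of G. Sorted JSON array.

Compute FIRST by fixpoint:
[1]
  A via A→b a: +{b}
  B via B→b a: +{b}
  C via C→a: +{a}
  S via S→a: +{a}
  S via S→b A: +{b}
  S via S→c B: +{c}
  FIRST(S)={a,b,c}  FIRST(A)={b}  FIRST(B)={b}  FIRST(C)={a}
[2]
  A via A→C: +{a}
  B via B→C C: +{a}
  FIRST(S)={a,b,c}  FIRST(A)={a,b}  FIRST(B)={a,b}  FIRST(C)={a}
[3] done
  FIRST(S)={a,b,c}  FIRST(A)={a,b}  FIRST(B)={a,b}  FIRST(C)={a}

Compute FOLLOW by fixpoint:
FOLLOW(S) := {$}
pass 1:
  B→C C: FOLLOW(C) ⊇ FIRST(C) = {a}; new: +{a}
  S→b A: FOLLOW(A) ⊇ FOLLOW(S) ⊇ {$}; new: +{$}
  S→b C: FOLLOW(C) ⊇ FOLLOW(S) ⊇ {$}; new: +{$}
  S→b S a: FOLLOW(S) ⊇ FIRST(a) = {a}; new: +{a}
  S→c B: FOLLOW(B) ⊇ FOLLOW(S) ⊇ {$,a}; new: +{$,a}
  FOLLOW(S)={$,a}  FOLLOW(A)={$}  FOLLOW(B)={$,a}  FOLLOW(C)={$,a}
pass 2:
  S→b A: FOLLOW(A) ⊇ FOLLOW(S) ⊇ {$,a}; new: +{a}
  FOLLOW(S)={$,a}  FOLLOW(A)={$,a}  FOLLOW(B)={$,a}  FOLLOW(C)={$,a}
pass 3: — fixpoint
  FOLLOW(S)={$,a}  FOLLOW(A)={$,a}  FOLLOW(B)={$,a}  FOLLOW(C)={$,a}

FOLLOW(C) = ["$", "a"]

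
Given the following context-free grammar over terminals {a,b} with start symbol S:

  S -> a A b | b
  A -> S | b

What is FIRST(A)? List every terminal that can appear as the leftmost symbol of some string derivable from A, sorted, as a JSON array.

FIRST sets, iterate to fixpoint:
iter 1:
  A via A→b: +{b}
  S via S→a A b: +{a}
  S via S→b: +{b}
  S: {a,b}  A: {b}
iter 2:
  A via A→S: +{a}
  S: {a,b}  A: {a,b}
iter 3: done
  S: {a,b}  A: {a,b}

FIRST(A) = ["a", "b"]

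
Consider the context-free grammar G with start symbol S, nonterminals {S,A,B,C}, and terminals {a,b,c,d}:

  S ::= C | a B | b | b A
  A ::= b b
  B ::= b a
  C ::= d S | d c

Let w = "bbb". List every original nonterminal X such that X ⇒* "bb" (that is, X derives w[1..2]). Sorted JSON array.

Convert to CNF:
  S -> T0 A | T1 B | T2 S | T2 T3 | b
  A -> T0 T0
  B -> T0 T1
  C -> T2 S | T2 T3
  T0 -> b
  T1 -> a
  T2 -> d
  T3 -> c

CYK table (by increasing span), restricted to cells inside w[1..2]:
  [1..1]={S,T0}  "b"  orig:{S}
  [2..2]={S,T0}  "b"  orig:{S}
  [1..2]={A}  "bb"

Original NTs in T[1,2] deriving "bb": ["A"]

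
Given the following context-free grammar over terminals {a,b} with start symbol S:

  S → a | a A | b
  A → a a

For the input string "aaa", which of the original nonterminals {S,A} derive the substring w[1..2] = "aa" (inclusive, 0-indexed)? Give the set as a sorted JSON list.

CNF form of G:
  S -> T0 A | a | b
  A -> T0 T0
  T0 -> a

CYK fill — only the sub-triangle for w[1..2]:
  [1..1]={S,T0}  "a"  orig:{S}
  [2..2]={S,T0}  "a"  orig:{S}
  [1..2]={A}  "aa"

Original NTs in T[1,2] deriving "aa": ["A"]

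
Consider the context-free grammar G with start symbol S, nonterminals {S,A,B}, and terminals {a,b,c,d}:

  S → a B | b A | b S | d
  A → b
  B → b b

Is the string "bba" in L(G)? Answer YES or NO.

CNF form of G:
  S -> T0 A | T0 S | T1 B | d
  A -> b
  B -> T0 T0
  T0 -> b
  T1 -> a

CYK table (by increasing span):
  [0..0]={A,T0}  "b"  orig:{A}
  [1..1]={A,T0}  "b"  orig:{A}
  [2..2]={T1}  "a"  orig:{}
  [0..1]={B,S}  "bb"
  [1..2]=∅  "ba"
  [0..2]=∅  "bba"

S ∉ T[0,2] ⇒ NO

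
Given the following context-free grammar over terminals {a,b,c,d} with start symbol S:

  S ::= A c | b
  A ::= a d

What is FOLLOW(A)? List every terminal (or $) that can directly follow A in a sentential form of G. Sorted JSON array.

Compute FIRST by fixpoint:
[1]
  A via A→a d: +{a}
  S via S→A c: +{a}
  S via S→b: +{b}
  S: {a,b}  A: {a}
[2] — fixpoint
  S: {a,b}  A: {a}

Compute FOLLOW by fixpoint:
FOLLOW(S) := {$}
pass 1:
  S→A c: FOLLOW(A) ⊇ FIRST(c) = {c}; new: +{c}
  FOLLOW[S]={$}  FOLLOW[A]={c}
pass 2: done
  FOLLOW[S]={$}  FOLLOW[A]={c}

FOLLOW(A) = ["c"]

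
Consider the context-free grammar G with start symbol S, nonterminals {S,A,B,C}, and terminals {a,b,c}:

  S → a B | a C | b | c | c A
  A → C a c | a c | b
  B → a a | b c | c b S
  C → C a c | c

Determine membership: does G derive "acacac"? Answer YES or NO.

CNF form of G:
  S -> T0 B | T0 C | T1 A | b | c
  A -> C X3 | T0 T1 | b
  B -> T0 T0 | T1 X4 | T2 T1
  C -> C X5 | c
  T0 -> a
  T1 -> c
  T2 -> b
  X3 -> T0 T1
  X4 -> T2 S
  X5 -> T0 T1

CYK fill:
  [0..0]={T0}  "a"  orig:{}
  [1..1]={C,S,T1}  "c"  orig:{C,S}
  [2..2]={T0}  "a"  orig:{}
  [3..3]={C,S,T1}  "c"  orig:{C,S}
  [4..4]={T0}  "a"  orig:{}
  [5..5]={C,S,T1}  "c"  orig:{C,S}
  [0..1]={A,S,X3,X5}  "ac"  orig:{A,S}
  [1..2]=∅  "ca"
  [2..3]={A,S,X3,X5}  "ac"  orig:{A,S}
  [3..4]=∅  "ca"
  [4..5]={A,S,X3,X5}  "ac"  orig:{A,S}
  [0..2]=∅  "aca"
  [1..3]={A,C,S}  "cac"
  [2..4]=∅  "aca"
  [3..5]={A,C,S}  "cac"
  [0..3]={S}  "acac"
  [1..4]=∅  "caca"
  [2..5]={S}  "acac"
  [0..4]=∅  "acaca"
  [1..5]={A,C}  "cacac"
  [0..5]={S}  "acacac"

S ∈ T[0,5] ⇒ YES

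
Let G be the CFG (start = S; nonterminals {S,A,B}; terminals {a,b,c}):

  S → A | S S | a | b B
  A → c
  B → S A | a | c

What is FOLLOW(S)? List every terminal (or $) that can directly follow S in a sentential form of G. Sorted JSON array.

FIRST iteration:
round 1:
  A via A→c: +{c}
  B via B→a: +{a}
  B via B→c: +{c}
  S via S→A: +{c}
  S via S→a: +{a}
  S via S→b B: +{b}
  S: {a,b,c}  A: {c}  B: {a,c}
round 2:
  B via B→S A: +{b}
  S: {a,b,c}  A: {c}  B: {a,b,c}
round 3: (no change)
  S: {a,b,c}  A: {c}  B: {a,b,c}

FOLLOW sets:
initialize: $ ∈ FOLLOW(S)
[1]
  B→S A: FOLLOW(S) ⊇ FIRST(A) = {c}; new: +{c}
  S→A: FOLLOW(A) ⊇ FOLLOW(S) ⊇ {$,c}; new: +{$,c}
  S→S S: FOLLOW(S) ⊇ FIRST(S) = {a,b,c}; new: +{a,b}
  S→b B: FOLLOW(B) ⊇ FOLLOW(S) ⊇ {$,a,b,c}; new: +{$,a,b,c}
  S: {$,a,b,c}  A: {$,c}  B: {$,a,b,c}
[2]
  B→S A: FOLLOW(A) ⊇ FOLLOW(B) ⊇ {$,a,b,c}; new: +{a,b}
  S: {$,a,b,c}  A: {$,a,b,c}  B: {$,a,b,c}
[3] (no change)
  S: {$,a,b,c}  A: {$,a,b,c}  B: {$,a,b,c}

FOLLOW(S) = ["$", "a", "b", "c"]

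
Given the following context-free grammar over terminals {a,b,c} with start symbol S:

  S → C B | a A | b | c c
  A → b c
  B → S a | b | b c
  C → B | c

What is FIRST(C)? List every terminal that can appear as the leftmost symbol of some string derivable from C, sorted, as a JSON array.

Compute FIRST by fixpoint:
round 1:
  A via A→b c: +{b}
  B via B→b: +{b}
  C via C→B: +{b}
  C via C→c: +{c}
  S via S→C B: +{b,c}
  S via S→a A: +{a}
  S: {a,b,c}  A: {b}  B: {b}  C: {b,c}
round 2:
  B via B→S a: +{a,c}
  C via C→B: +{a}
  S: {a,b,c}  A: {b}  B: {a,b,c}  C: {a,b,c}
round 3: done
  S: {a,b,c}  A: {b}  B: {a,b,c}  C: {a,b,c}

FIRST(C) = ["a", "b", "c"]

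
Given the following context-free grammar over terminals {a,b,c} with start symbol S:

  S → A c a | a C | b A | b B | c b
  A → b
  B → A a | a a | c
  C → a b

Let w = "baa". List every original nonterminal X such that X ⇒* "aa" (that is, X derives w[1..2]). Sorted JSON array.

CNF form of G:
  S -> A X3 | T0 C | T1 A | T1 B | T2 T1
  A -> b
  B -> A T0 | T0 T0 | c
  C -> T0 T1
  T0 -> a
  T1 -> b
  T2 -> c
  X3 -> T2 T0

CYK table (by increasing span) (cells [i..j] with 1 ≤ i ≤ j ≤ 2 only):
  T[1,1] 'a' = {T0}  orig:{}
  T[2,2] 'a' = {T0}  orig:{}
  T[1,2] 'aa' = {B}

Original NTs in T[1,2] deriving "aa": ["B"]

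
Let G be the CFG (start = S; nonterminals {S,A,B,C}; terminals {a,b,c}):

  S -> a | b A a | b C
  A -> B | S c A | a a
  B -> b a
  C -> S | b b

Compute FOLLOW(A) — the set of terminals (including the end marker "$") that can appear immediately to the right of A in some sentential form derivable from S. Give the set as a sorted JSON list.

FIRST sets, iterate to fixpoint:
[1]
  A via A→a a: +{a}
  B via B→b a: +{b}
  C via C→b b: +{b}
  S via S→a: +{a}
  S via S→b A a: +{b}
  S: {a,b}  A: {a}  B: {b}  C: {b}
[2]
  A via A→B: +{b}
  C via C→S: +{a}
  S: {a,b}  A: {a,b}  B: {b}  C: {a,b}
[3] — fixpoint
  S: {a,b}  A: {a,b}  B: {b}  C: {a,b}

FOLLOW sets:
FOLLOW(S) := {$}
round 1:
  A→S c A: FOLLOW(S) ⊇ FIRST(c) = {c}; new: +{c}
  S→b A a: FOLLOW(A) ⊇ FIRST(a) = {a}; new: +{a}
  S→b C: FOLLOW(C) ⊇ FOLLOW(S) ⊇ {$,c}; new: +{$,c}
  FOLLOW[S]={$,c}  FOLLOW[A]={a}  FOLLOW[B]={}  FOLLOW[C]={$,c}
round 2:
  A→B: FOLLOW(B) ⊇ FOLLOW(A) ⊇ {a}; new: +{a}
  FOLLOW[S]={$,c}  FOLLOW[A]={a}  FOLLOW[B]={a}  FOLLOW[C]={$,c}
round 3: (no change)
  FOLLOW[S]={$,c}  FOLLOW[A]={a}  FOLLOW[B]={a}  FOLLOW[C]={$,c}

FOLLOW(A) = ["a"]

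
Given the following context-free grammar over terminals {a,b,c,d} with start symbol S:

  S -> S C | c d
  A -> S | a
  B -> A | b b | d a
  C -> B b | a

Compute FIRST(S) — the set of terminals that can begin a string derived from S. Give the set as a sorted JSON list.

FIRST sets, iterate to fixpoint:
iter 1:
  A via A→a: +{a}
  B via B→A: +{a}
  B via B→b b: +{b}
  B via B→d a: +{d}
  C via C→B b: +{a,b,d}
  S via S→c d: +{c}
  FIRST[S]={c}  FIRST[A]={a}  FIRST[B]={a,b,d}  FIRST[C]={a,b,d}
iter 2:
  A via A→S: +{c}
  B via B→A: +{c}
  C via C→B b: +{c}
  FIRST[S]={c}  FIRST[A]={a,c}  FIRST[B]={a,b,c,d}  FIRST[C]={a,b,c,d}
iter 3: — fixpoint
  FIRST[S]={c}  FIRST[A]={a,c}  FIRST[B]={a,b,c,d}  FIRST[C]={a,b,c,d}

FIRST(S) = ["c"]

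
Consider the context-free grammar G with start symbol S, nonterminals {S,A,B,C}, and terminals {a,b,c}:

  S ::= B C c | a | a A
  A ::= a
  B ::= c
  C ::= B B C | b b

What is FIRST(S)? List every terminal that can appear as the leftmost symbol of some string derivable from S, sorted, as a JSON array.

FIRST sets, iterate to fixpoint:
[1]
  A via A→a: +{a}
  B via B→c: +{c}
  C via C→B B C: +{c}
  C via C→b b: +{b}
  S via S→B C c: +{c}
  S via S→a: +{a}
  FIRST(S)={a,c}  FIRST(A)={a}  FIRST(B)={c}  FIRST(C)={b,c}
[2] — fixpoint
  FIRST(S)={a,c}  FIRST(A)={a}  FIRST(B)={c}  FIRST(C)={b,c}

FIRST(S) = ["a", "c"]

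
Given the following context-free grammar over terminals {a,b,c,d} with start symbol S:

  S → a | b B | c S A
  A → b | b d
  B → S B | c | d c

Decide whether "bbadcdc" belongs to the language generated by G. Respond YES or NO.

Convert to CNF:
  S -> T0 B | T2 X3 | a
  A -> T0 T1 | b
  B -> S B | T1 T2 | c
  T0 -> b
  T1 -> d
  T2 -> c
  X3 -> S A

Fill CYK table bottom-up:
  cell(0,0) b: {A,T0}  orig:{A}
  cell(1,1) b: {A,T0}  orig:{A}
  cell(2,2) a: {S}
  cell(3,3) d: {T1}  orig:{}
  cell(4,4) c: {B,T2}  orig:{B}
  cell(5,5) d: {T1}  orig:{}
  cell(6,6) c: {B,T2}  orig:{B}
  cell(0,1) bb: ∅
  cell(1,2) ba: ∅
  cell(2,3) ad: ∅
  cell(3,4) dc: {B}
  cell(4,5) cd: ∅
  cell(5,6) dc: {B}
  cell(0,2) bba: ∅
  cell(1,3) bad: ∅
  cell(2,4) adc: {B}
  cell(3,5) dcd: ∅
  cell(4,6) cdc: ∅
  cell(0,3) bbad: ∅
  cell(1,4) badc: {S}
  cell(2,5) adcd: ∅
  cell(3,6) dcdc: ∅
  cell(0,4) bbadc: ∅
  cell(1,5) badcd: ∅
  cell(2,6) adcdc: ∅
  cell(0,5) bbadcd: ∅
  cell(1,6) badcdc: {B}
  cell(0,6) bbadcdc: {S}

S ∈ T[0,6] ⇒ YES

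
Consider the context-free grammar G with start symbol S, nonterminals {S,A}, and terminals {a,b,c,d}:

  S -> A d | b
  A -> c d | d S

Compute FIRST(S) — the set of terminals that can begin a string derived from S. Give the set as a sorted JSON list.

FIRST sets, iterate to fixpoint:
round 1:
  A via A→c d: +{c}
  A via A→d S: +{d}
  S via S→A d: +{c,d}
  S via S→b: +{b}
  FIRST[S]={b,c,d}  FIRST[A]={c,d}
round 2: (stable)
  FIRST[S]={b,c,d}  FIRST[A]={c,d}

FIRST(S) = ["b", "c", "d"]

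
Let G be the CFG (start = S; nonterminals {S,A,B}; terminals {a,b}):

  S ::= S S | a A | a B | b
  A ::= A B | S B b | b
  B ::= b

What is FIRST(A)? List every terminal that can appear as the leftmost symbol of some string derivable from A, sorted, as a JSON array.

FIRST iteration:
pass 1:
  A via A→b: +{b}
  B via B→b: +{b}
  S via S→a A: +{a}
  S via S→b: +{b}
  FIRST[S]={a,b}  FIRST[A]={b}  FIRST[B]={b}
pass 2:
  A via A→S B b: +{a}
  FIRST[S]={a,b}  FIRST[A]={a,b}  FIRST[B]={b}
pass 3: done
  FIRST[S]={a,b}  FIRST[A]={a,b}  FIRST[B]={b}

FIRST(A) = ["a", "b"]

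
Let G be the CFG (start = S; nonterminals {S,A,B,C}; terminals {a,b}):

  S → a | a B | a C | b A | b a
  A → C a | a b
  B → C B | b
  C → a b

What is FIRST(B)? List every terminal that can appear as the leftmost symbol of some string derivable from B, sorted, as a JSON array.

FIRST sets, iterate to fixpoint:
pass 1:
  A via A→a b: +{a}
  B via B→b: +{b}
  C via C→a b: +{a}
  S via S→a: +{a}
  S via S→b A: +{b}
  FIRST(S)={a,b}  FIRST(A)={a}  FIRST(B)={b}  FIRST(C)={a}
pass 2:
  B via B→C B: +{a}
  FIRST(S)={a,b}  FIRST(A)={a}  FIRST(B)={a,b}  FIRST(C)={a}
pass 3: done
  FIRST(S)={a,b}  FIRST(A)={a}  FIRST(B)={a,b}  FIRST(C)={a}

FIRST(B) = ["a", "b"]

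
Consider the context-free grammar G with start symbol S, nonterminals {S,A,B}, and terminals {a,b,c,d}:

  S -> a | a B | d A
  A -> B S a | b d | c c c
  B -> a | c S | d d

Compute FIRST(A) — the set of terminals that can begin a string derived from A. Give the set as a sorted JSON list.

Compute FIRST by fixpoint:
pass 1:
  A via A→b d: +{b}
  A via A→c c c: +{c}
  B via B→a: +{a}
  B via B→c S: +{c}
  B via B→d d: +{d}
  S via S→a: +{a}
  S via S→d A: +{d}
  FIRST(S)={a,d}  FIRST(A)={b,c}  FIRST(B)={a,c,d}
pass 2:
  A via A→B S a: +{a,d}
  FIRST(S)={a,d}  FIRST(A)={a,b,c,d}  FIRST(B)={a,c,d}
pass 3: done
  FIRST(S)={a,d}  FIRST(A)={a,b,c,d}  FIRST(B)={a,c,d}

FIRST(A) = ["a", "b", "c", "d"]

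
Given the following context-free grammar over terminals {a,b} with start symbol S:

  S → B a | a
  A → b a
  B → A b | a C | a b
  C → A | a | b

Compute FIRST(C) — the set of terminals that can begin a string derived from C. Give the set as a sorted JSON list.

FIRST iteration:
iter 1:
  A via A→b a: +{b}
  B via B→A b: +{b}
  B via B→a C: +{a}
  C via C→A: +{b}
  C via C→a: +{a}
  S via S→B a: +{a,b}
  FIRST(S)={a,b}  FIRST(A)={b}  FIRST(B)={a,b}  FIRST(C)={a,b}
iter 2: (stable)
  FIRST(S)={a,b}  FIRST(A)={b}  FIRST(B)={a,b}  FIRST(C)={a,b}

FIRST(C) = ["a", "b"]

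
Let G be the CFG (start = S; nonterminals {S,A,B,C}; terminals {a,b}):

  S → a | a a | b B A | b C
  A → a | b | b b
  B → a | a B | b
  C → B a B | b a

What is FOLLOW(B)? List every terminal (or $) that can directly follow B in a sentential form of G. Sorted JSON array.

FIRST iteration:
round 1:
  A via A→a: +{a}
  A via A→b: +{b}
  B via B→a: +{a}
  B via B→b: +{b}
  C via C→B a B: +{a,b}
  S via S→a: +{a}
  S via S→b B A: +{b}
  FIRST(S)={a,b}  FIRST(A)={a,b}  FIRST(B)={a,b}  FIRST(C)={a,b}
round 2: (stable)
  FIRST(S)={a,b}  FIRST(A)={a,b}  FIRST(B)={a,b}  FIRST(C)={a,b}

FOLLOW sets:
initialize: $ ∈ FOLLOW(S)
pass 1:
  C→B a B: FOLLOW(B) ⊇ FIRST(a) = {a}; new: +{a}
  S→b B A: FOLLOW(B) ⊇ FIRST(A) = {a,b}; new: +{b}
  S→b B A: FOLLOW(A) ⊇ FOLLOW(S) ⊇ {$}; new: +{$}
  S→b C: FOLLOW(C) ⊇ FOLLOW(S) ⊇ {$}; new: +{$}
  FOLLOW(S)={$}  FOLLOW(A)={$}  FOLLOW(B)={a,b}  FOLLOW(C)={$}
pass 2:
  C→B a B: FOLLOW(B) ⊇ FOLLOW(C) ⊇ {$}; new: +{$}
  FOLLOW(S)={$}  FOLLOW(A)={$}  FOLLOW(B)={$,a,b}  FOLLOW(C)={$}
pass 3: (stable)
  FOLLOW(S)={$}  FOLLOW(A)={$}  FOLLOW(B)={$,a,b}  FOLLOW(C)={$}

FOLLOW(B) = ["$", "a", "b"]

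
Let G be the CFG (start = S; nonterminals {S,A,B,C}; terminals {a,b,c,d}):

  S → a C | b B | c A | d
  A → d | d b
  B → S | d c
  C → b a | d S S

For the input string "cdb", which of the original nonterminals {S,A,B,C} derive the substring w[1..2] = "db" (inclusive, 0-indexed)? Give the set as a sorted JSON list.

Convert to CNF:
  S -> T1 B | T2 C | T3 A | d
  A -> T0 T1 | d
  B -> T0 T3 | T1 B | T2 C | T3 A | d
  C -> T0 X4 | T1 T2
  T0 -> d
  T1 -> b
  T2 -> a
  T3 -> c
  X4 -> S S

CYK fill, restricted to cells inside w[1..2]:
  cell(1,1) d: {A,B,S,T0}  orig:{A,B,S}
  cell(2,2) b: {T1}  orig:{}
  cell(1,2) db: {A}

Original NTs in T[1,2] deriving "db": ["A"]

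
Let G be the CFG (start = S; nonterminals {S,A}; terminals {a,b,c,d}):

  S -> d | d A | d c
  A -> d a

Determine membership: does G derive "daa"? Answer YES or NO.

Convert to CNF:
  S -> T0 A | T0 T2 | d
  A -> T0 T1
  T0 -> d
  T1 -> a
  T2 -> c

CYK fill:
  T[0,0] 'd' = {S,T0}  orig:{S}
  T[1,1] 'a' = {T1}  orig:{}
  T[2,2] 'a' = {T1}  orig:{}
  T[0,1] 'da' = {A}
  T[1,2] 'aa' = ∅
  T[0,2] 'daa' = ∅

S ∉ T[0,2] ⇒ NO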